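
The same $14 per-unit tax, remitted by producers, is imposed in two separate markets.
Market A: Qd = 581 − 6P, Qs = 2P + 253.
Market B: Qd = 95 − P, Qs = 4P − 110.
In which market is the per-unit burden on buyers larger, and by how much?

Market A: pre-tax P* = $41, Q* = 335; post-tax Q = 314; per-unit burden on buyers = $3.5.
Market B: pre-tax P* = $41, Q* = 54; post-tax Q = 42.8; per-unit burden on buyers = $11.2.
Difference: $3.5 vs $11.2 → market B is larger by $7.7.

Market B, by $7.7.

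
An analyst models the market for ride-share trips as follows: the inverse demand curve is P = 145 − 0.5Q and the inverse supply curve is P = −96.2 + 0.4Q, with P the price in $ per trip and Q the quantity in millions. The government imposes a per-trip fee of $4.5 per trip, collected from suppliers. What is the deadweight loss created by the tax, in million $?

Deadweight loss = $11.25 million.

Rewrite in direct form: Qd = 290 − 2P and Qs = 2.5P + 240.5.
Without the tax, 290 − 2P = 2.5P + 240.5 gives 4.5P = 49.5, so P* = $11 and Q* = 268.
With the tax collected from suppliers, supply shifts: Qs = 2.5(P − 4.5) + 240.5.
Solving gives Q = 263 with buyers paying $13.5 and suppliers receiving $9 (the $4.5 wedge).
Quantity falls by |ΔQ| = |268 − 263| = 5.
DWL = ½ · t · |ΔQ| = ½ · 4.5 · 5 = $11.25.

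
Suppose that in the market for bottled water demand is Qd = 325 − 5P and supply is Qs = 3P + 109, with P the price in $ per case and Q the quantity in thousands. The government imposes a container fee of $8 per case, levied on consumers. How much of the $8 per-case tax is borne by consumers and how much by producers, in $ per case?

Before the tax: set 325 − 5P = 3P + 109 → P* = $27, Q* = 190.
With the tax collected from consumers, demand (in seller-price terms) shifts: Qd = 325 − 5(P + 8).
Solving gives Q = 175 with consumers paying $30 and producers receiving $22 (the $8 wedge).
Burden on consumers: $3; on producers: $5. (They sum to $8.)

Consumers bear $3 per case; producers bear $5 per case.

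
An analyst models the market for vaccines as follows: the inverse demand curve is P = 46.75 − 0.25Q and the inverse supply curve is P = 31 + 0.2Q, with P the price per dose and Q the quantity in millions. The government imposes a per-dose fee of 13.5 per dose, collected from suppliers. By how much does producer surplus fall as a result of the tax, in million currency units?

Producer surplus falls by 120 million.

Inverting to Q(P) form: Qd = 187 − 4P; Qs = 5P − 155.
Without the tax, 187 − 4P = 5P − 155 gives 9P = 342, so P* = 38 and Q* = 35.
With the tax collected from suppliers, supply shifts: Qs = 5(P − 13.5) − 155.
Solving gives Q = 5 with consumers paying 45.5 and suppliers receiving 32 (the 13.5 wedge).
ΔPS is the trapezoid between Q = 5 and Q = 35 of height 6: ½ · (35 + 5) · 6 = 120.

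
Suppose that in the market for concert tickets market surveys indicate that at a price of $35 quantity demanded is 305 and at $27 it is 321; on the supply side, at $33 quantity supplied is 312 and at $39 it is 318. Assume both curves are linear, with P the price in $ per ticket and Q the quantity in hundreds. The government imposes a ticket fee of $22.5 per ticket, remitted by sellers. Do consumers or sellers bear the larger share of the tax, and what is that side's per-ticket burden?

Sellers bear the larger share: $15 per ticket.

Demand slope: (321 − 305)/(27 − 35) = -2, so Qd = 375 − 2P.
Supply slope: (318 − 312)/(39 − 33) = 1, so Qs = P + 279.
Before the tax: set 375 − 2P = P + 279 → P* = $32, Q* = 311.
With the tax collected from sellers, supply shifts: Qs = (P − 22.5) + 279.
New equilibrium: consumers pay $39.5, sellers receive $17, Q = 296. (Wedge: Pb − Ps = 22.5.)
Per-ticket burden: consumers $7.5, sellers $15.
Sellers take the larger share because supply is less price-elastic here (demand slope 2 vs supply slope 1).
The less price-elastic side of the market bears the larger share of a per-unit tax.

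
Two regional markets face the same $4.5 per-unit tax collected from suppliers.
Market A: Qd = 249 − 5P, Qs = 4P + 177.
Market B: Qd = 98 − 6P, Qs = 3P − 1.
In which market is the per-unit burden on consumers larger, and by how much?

Market A, by $0.5.

Market A: pre-tax P* = $8, Q* = 209; post-tax Q = 199; per-unit burden on consumers = $2.
Market B: pre-tax P* = $11, Q* = 32; post-tax Q = 23; per-unit burden on consumers = $1.5.
Difference: $2 vs $1.5 → market A is larger by $0.5.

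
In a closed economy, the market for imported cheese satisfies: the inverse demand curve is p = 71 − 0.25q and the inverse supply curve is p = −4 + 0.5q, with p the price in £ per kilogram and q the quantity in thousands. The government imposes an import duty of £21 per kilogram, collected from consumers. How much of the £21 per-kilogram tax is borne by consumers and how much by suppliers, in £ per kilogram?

Inverting to q(p) form: qd = 284 − 4p; qs = 2p + 8.
Without the tax, 284 − 4p = 2p + 8 gives 6p = 276, so p* = £46 and q* = 100.
With the tax collected from consumers, demand (in seller-price terms) shifts: qd = 284 − 4(p + 21).
New equilibrium: consumers pay £53, suppliers receive £32, q = 72. (Wedge: pb − ps = 21.)
Burden on consumers: £7; on suppliers: £14. (They sum to £21.)

Consumers bear £7 per kilogram; suppliers bear £14 per kilogram.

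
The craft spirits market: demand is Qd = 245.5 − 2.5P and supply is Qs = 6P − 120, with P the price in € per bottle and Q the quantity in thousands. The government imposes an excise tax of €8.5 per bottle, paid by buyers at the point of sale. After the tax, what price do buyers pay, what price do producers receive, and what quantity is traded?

Without the tax, 245.5 − 2.5P = 6P − 120 gives 8.5P = 365.5, so P* = €43 and Q* = 138.
With the tax collected from buyers, demand (in seller-price terms) shifts: Qd = 245.5 − 2.5(P + 8.5).
New equilibrium: buyers pay €49, producers receive €40.5, Q = 123. (Wedge: Pb − Ps = 8.5.)
The less price-elastic side of the market bears the larger share of a per-unit tax.

Buyers pay €49; producers receive €40.5; quantity = 123.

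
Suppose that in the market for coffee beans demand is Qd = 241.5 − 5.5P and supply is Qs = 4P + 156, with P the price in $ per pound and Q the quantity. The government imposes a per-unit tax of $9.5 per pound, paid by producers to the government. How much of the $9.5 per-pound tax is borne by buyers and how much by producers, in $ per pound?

Before the tax: set 241.5 − 5.5P = 4P + 156 → P* = $9, Q* = 192.
With the tax collected from producers, supply shifts: Qs = 4(P − 9.5) + 156.
Solving gives Q = 170 with buyers paying $13 and producers receiving $3.5 (the $9.5 wedge).
Burden on buyers: $4; on producers: $5.5. (They sum to $9.5.)

Buyers bear $4 per pound; producers bear $5.5 per pound.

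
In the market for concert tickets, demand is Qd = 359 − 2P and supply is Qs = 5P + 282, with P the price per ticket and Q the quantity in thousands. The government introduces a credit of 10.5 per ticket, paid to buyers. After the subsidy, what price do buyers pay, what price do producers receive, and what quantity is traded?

Buyers pay 3.5; producers receive 14; quantity = 352.

Before the subsidy: set 359 − 2P = 5P + 282 → P* = 11, Q* = 337.
With a per-unit subsidy paid to buyers, each effectively pays P − 10.5, so demand becomes Qd = 359 − 2(P − 10.5).
Solving gives Q = 352 with buyers paying 3.5 and producers receiving 14 (the 10.5 wedge).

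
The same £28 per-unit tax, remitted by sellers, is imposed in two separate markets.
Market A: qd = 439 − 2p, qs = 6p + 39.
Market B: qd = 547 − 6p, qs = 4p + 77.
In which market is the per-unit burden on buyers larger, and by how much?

Market A, by £9.8.

Market A: pre-tax p* = £50, q* = 339; post-tax q = 297; per-unit burden on buyers = £21.
Market B: pre-tax p* = £47, q* = 265; post-tax q = 197.8; per-unit burden on buyers = £11.2.
Difference: £21 vs £11.2 → market A is larger by £9.8.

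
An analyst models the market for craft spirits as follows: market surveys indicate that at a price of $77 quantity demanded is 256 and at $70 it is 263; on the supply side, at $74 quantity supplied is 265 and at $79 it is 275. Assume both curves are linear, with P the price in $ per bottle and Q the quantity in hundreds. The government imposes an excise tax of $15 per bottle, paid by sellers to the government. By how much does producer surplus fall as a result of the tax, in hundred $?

Demand slope: (263 − 256)/(70 − 77) = -1, so Qd = 333 − P.
Supply slope: (275 − 265)/(79 − 74) = 2, so Qs = 2P + 117.
Before the tax: set 333 − P = 2P + 117 → P* = $72, Q* = 261.
With the tax collected from sellers, supply shifts: Qs = 2(P − 15) + 117.
Solving gives Q = 251 with buyers paying $82 and sellers receiving $67 (the $15 wedge).
ΔPS is the trapezoid between Q = 251 and Q = 261 of height $5: ½ · (261 + 251) · 5 = $1280.

Producer surplus falls by $1280 hundred.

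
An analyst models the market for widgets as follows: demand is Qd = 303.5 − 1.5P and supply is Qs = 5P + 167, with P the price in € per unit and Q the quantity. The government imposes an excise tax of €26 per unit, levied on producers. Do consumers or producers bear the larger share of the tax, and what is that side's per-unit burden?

Consumers bear the larger share: €20 per unit.

Without the tax, 303.5 − 1.5P = 5P + 167 gives 6.5P = 136.5, so P* = €21 and Q* = 272.
With the tax collected from producers, supply shifts: Qs = 5(P − 26) + 167.
New equilibrium: consumers pay €41, producers receive €15, Q = 242. (Wedge: Pb − Ps = 26.)
Per-unit burden: consumers €20, producers €6.
Consumers take the larger share because demand is less price-elastic here (demand slope 1.5 vs supply slope 5).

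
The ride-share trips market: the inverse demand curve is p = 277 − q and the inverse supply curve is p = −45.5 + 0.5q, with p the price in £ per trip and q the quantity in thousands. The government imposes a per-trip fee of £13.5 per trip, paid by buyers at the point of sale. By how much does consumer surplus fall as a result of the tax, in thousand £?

Rewrite in direct form: qd = 277 − p and qs = 2p + 91.
Without the tax, 277 − p = 2p + 91 gives 3p = 186, so p* = £62 and q* = 215.
With the tax collected from buyers, demand (in seller-price terms) shifts: qd = 277 − (p + 13.5).
Solving gives q = 206 with buyers paying £71 and suppliers receiving £57.5 (the £13.5 wedge).
ΔCS is the trapezoid between Q = 206 and Q = 215 of height £9: ½ · (215 + 206) · 9 = £1894.5.

Consumer surplus falls by £1894.5 thousand.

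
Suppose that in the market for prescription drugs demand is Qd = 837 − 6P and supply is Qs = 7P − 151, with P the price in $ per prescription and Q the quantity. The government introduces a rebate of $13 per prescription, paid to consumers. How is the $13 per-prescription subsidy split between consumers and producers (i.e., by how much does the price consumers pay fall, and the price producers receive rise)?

Before the subsidy: set 837 − 6P = 7P − 151 → P* = $76, Q* = 381.
With a per-unit subsidy paid to consumers, each effectively pays P − 13, so demand becomes Qd = 837 − 6(P − 13).
New equilibrium: consumers pay $69, producers receive $82, Q = 423. (Wedge: Pb − Ps = −13.)
Gain to consumers: $7; to producers: $6. (They sum to $13.)

Consumers gain $7 per prescription; producers gain $6 per prescription.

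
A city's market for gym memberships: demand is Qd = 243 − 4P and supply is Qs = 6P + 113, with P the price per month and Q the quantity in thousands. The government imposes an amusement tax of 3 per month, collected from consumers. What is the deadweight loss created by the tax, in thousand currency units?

Without the tax, 243 − 4P = 6P + 113 gives 10P = 130, so P* = 13 and Q* = 191.
With the tax collected from consumers, demand (in seller-price terms) shifts: Qd = 243 − 4(P + 3).
New equilibrium: consumers pay 14.8, suppliers receive 11.8, Q = 183.8. (Wedge: Pb − Ps = 3.)
Quantity falls by |ΔQ| = |191 − 183.8| = 7.2.
DWL = ½ · t · |ΔQ| = ½ · 3 · 7.2 = 10.8.

Deadweight loss = 10.8 thousand.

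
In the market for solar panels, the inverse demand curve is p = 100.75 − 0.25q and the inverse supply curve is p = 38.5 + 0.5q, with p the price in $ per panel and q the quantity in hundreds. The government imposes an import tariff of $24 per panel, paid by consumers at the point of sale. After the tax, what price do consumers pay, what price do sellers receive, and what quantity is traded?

Rewrite in direct form: qd = 403 − 4p and qs = 2p − 77.
Before the tax: set 403 − 4p = 2p − 77 → p* = $80, q* = 83.
With the tax collected from consumers, demand (in seller-price terms) shifts: qd = 403 − 4(p + 24).
New equilibrium: consumers pay $88, sellers receive $64, q = 51. (Wedge: pb − ps = 24.)
The less price-elastic side of the market bears the larger share of a per-unit tax.

Consumers pay $88; sellers receive $64; quantity = 51.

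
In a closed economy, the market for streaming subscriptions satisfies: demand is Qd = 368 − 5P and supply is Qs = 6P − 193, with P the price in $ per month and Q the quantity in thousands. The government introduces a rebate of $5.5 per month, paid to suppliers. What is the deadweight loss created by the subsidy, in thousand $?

Before the subsidy: set 368 − 5P = 6P − 193 → P* = $51, Q* = 113.
With a per-unit subsidy paid to suppliers, each receives P + 5.5 per unit sold, so supply becomes Qs = 6(P + 5.5) − 193.
Solving gives Q = 128 with buyers paying $48 and suppliers receiving $53.5 (the $5.5 wedge).
Quantity rises by |ΔQ| = |113 − 128| = 15.
DWL = ½ · t · |ΔQ| = ½ · 5.5 · 15 = $41.25.

Deadweight loss = $41.25 thousand.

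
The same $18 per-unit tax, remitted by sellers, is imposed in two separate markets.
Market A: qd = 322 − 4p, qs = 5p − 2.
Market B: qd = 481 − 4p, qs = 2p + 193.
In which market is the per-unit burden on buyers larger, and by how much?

Market A, by $4.

Market A: pre-tax p* = $36, q* = 178; post-tax q = 138; per-unit burden on buyers = $10.
Market B: pre-tax p* = $48, q* = 289; post-tax q = 265; per-unit burden on buyers = $6.
Difference: $10 vs $6 → market A is larger by $4.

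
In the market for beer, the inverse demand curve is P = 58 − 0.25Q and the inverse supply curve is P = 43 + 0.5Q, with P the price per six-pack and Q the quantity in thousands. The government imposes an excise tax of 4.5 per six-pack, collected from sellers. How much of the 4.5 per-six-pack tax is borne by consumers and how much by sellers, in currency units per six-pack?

Inverting to Q(P) form: Qd = 232 − 4P; Qs = 2P − 86.
Before the tax: set 232 − 4P = 2P − 86 → P* = 53, Q* = 20.
With the tax collected from sellers, supply shifts: Qs = 2(P − 4.5) − 86.
New equilibrium: consumers pay 54.5, sellers receive 50, Q = 14. (Wedge: Pb − Ps = 4.5.)
Burden on consumers: 1.5; on sellers: 3. (They sum to 4.5.)

Consumers bear 1.5 per six-pack; sellers bear 3 per six-pack.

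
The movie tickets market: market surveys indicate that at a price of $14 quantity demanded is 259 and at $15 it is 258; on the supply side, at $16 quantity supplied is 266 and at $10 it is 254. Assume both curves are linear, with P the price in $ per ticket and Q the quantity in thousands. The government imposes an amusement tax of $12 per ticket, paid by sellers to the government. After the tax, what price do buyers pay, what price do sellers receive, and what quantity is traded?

Demand slope: (258 − 259)/(15 − 14) = -1, so Qd = 273 − P.
Supply slope: (254 − 266)/(10 − 16) = 2, so Qs = 2P + 234.
Without the tax, 273 − P = 2P + 234 gives 3P = 39, so P* = $13 and Q* = 260.
With the tax collected from sellers, supply shifts: Qs = 2(P − 12) + 234.
Solving gives Q = 252 with buyers paying $21 and sellers receiving $9 (the $12 wedge).
The less price-elastic side of the market bears the larger share of a per-unit tax.

Buyers pay $21; sellers receive $9; quantity = 252.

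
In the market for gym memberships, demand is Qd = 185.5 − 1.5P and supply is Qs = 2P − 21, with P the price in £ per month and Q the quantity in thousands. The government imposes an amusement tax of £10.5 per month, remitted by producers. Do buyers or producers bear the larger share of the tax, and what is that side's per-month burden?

Before the tax: set 185.5 − 1.5P = 2P − 21 → P* = £59, Q* = 97.
With the tax collected from producers, supply shifts: Qs = 2(P − 10.5) − 21.
Solving gives Q = 88 with buyers paying £65 and producers receiving £54.5 (the £10.5 wedge).
Per-month burden: buyers £6, producers £4.5.
Buyers take the larger share because demand is less price-elastic here (demand slope 1.5 vs supply slope 2).

Buyers bear the larger share: £6 per month.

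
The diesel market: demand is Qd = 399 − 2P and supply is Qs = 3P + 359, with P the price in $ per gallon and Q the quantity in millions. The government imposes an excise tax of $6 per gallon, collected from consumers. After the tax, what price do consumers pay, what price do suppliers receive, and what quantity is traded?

Without the tax, 399 − 2P = 3P + 359 gives 5P = 40, so P* = $8 and Q* = 383.
With the tax collected from consumers, demand (in seller-price terms) shifts: Qd = 399 − 2(P + 6).
New equilibrium: consumers pay $11.6, suppliers receive $5.6, Q = 375.8. (Wedge: Pb − Ps = 6.)
The less price-elastic side of the market bears the larger share of a per-unit tax.

Consumers pay $11.6; suppliers receive $5.6; quantity = 375.8.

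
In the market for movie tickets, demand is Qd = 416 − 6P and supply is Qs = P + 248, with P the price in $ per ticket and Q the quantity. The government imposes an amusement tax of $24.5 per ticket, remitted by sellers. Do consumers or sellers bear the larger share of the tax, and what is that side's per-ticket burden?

Before the tax: set 416 − 6P = P + 248 → P* = $24, Q* = 272.
With the tax collected from sellers, supply shifts: Qs = (P − 24.5) + 248.
Solving gives Q = 251 with consumers paying $27.5 and sellers receiving $3 (the $24.5 wedge).
Per-ticket burden: consumers $3.5, sellers $21.
Sellers take the larger share because supply is less price-elastic here (demand slope 6 vs supply slope 1).
The less price-elastic side of the market bears the larger share of a per-unit tax.

Sellers bear the larger share: $21 per ticket.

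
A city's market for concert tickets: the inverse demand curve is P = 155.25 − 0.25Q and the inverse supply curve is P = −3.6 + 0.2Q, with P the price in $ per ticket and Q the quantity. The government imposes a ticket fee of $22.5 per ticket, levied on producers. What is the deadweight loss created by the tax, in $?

Deadweight loss = $562.5.

Rewrite in direct form: Qd = 621 − 4P and Qs = 5P + 18.
Before the tax: set 621 − 4P = 5P + 18 → P* = $67, Q* = 353.
With the tax collected from producers, supply shifts: Qs = 5(P − 22.5) + 18.
Solving gives Q = 303 with consumers paying $79.5 and producers receiving $57 (the $22.5 wedge).
Quantity falls by |ΔQ| = |353 − 303| = 50.
DWL = ½ · t · |ΔQ| = ½ · 22.5 · 50 = $562.5.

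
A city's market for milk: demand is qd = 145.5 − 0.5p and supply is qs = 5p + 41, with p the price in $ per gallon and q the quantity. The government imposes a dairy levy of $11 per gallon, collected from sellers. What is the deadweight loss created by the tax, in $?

Deadweight loss = $27.5.

Before the tax: set 145.5 − 0.5p = 5p + 41 → p* = $19, q* = 136.
With the tax collected from sellers, supply shifts: qs = 5(p − 11) + 41.
Solving gives q = 131 with buyers paying $29 and sellers receiving $18 (the $11 wedge).
Quantity falls by |ΔQ| = |136 − 131| = 5.
DWL = ½ · t · |ΔQ| = ½ · 11 · 5 = $27.5.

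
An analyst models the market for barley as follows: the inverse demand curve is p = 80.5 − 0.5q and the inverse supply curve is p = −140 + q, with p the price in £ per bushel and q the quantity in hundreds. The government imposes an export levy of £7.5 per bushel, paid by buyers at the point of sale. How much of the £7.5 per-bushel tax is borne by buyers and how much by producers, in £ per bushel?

Buyers bear £2.5 per bushel; producers bear £5 per bushel.

Inverting to q(p) form: qd = 161 − 2p; qs = p + 140.
Without the tax, 161 − 2p = p + 140 gives 3p = 21, so p* = £7 and q* = 147.
With the tax collected from buyers, demand (in seller-price terms) shifts: qd = 161 − 2(p + 7.5).
New equilibrium: buyers pay £9.5, producers receive £2, q = 142. (Wedge: pb − ps = 7.5.)
Burden on buyers: £2.5; on producers: £5. (They sum to £7.5.)
The less price-elastic side of the market bears the larger share of a per-unit tax.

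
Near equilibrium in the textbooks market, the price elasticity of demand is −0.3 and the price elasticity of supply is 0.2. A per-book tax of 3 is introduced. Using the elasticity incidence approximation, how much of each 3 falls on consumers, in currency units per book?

Consumers bear ≈ 1.2 per book.

Incidence ratio: consumers' share ≈ εs / (εs + |εd|) = 0.2 / (0.2 + 0.3) = 0.4.
So consumers bear ≈ 0.4 × 3 = 1.2; suppliers bear 1.8.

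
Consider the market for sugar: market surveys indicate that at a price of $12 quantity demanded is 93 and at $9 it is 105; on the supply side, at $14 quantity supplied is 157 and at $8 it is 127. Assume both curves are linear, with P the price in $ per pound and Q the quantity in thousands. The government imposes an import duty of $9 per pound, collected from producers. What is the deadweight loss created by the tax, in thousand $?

Demand slope: (105 − 93)/(9 − 12) = -4, so Qd = 141 − 4P.
Supply slope: (127 − 157)/(8 − 14) = 5, so Qs = 5P + 87.
Without the tax, 141 − 4P = 5P + 87 gives 9P = 54, so P* = $6 and Q* = 117.
With the tax collected from producers, supply shifts: Qs = 5(P − 9) + 87.
New equilibrium: consumers pay $11, producers receive $2, Q = 97. (Wedge: Pb − Ps = 9.)
Quantity falls by |ΔQ| = |117 − 97| = 20.
DWL = ½ · t · |ΔQ| = ½ · 9 · 20 = $90.

Deadweight loss = $90 thousand.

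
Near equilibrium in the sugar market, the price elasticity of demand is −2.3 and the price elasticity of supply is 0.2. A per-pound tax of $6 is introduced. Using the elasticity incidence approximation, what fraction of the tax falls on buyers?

Buyers' share ≈ 0.08.

Incidence ratio: buyers' share ≈ εs / (εs + |εd|) = 0.2 / (0.2 + 2.3) = 0.08.
Supply is the less elastic side, so buyers bear the smaller share.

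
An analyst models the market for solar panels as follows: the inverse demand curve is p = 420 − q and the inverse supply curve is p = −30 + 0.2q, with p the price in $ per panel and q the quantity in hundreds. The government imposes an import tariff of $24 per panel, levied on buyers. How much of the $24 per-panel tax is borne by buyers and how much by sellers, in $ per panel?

Buyers bear $20 per panel; sellers bear $4 per panel.

Inverting to q(p) form: qd = 420 − p; qs = 5p + 150.
Without the tax, 420 − p = 5p + 150 gives 6p = 270, so p* = $45 and q* = 375.
With the tax collected from buyers, demand (in seller-price terms) shifts: qd = 420 − (p + 24).
New equilibrium: buyers pay $65, sellers receive $41, q = 355. (Wedge: pb − ps = 24.)
Burden on buyers: $20; on sellers: $4. (They sum to $24.)
The less price-elastic side of the market bears the larger share of a per-unit tax.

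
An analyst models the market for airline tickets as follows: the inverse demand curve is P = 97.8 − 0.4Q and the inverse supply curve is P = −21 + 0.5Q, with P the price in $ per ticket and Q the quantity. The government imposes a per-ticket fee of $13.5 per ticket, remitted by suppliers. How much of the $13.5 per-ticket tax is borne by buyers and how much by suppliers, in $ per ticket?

Buyers bear $6 per ticket; suppliers bear $7.5 per ticket.

Inverting to Q(P) form: Qd = 244.5 − 2.5P; Qs = 2P + 42.
Without the tax, 244.5 − 2.5P = 2P + 42 gives 4.5P = 202.5, so P* = $45 and Q* = 132.
With the tax collected from suppliers, supply shifts: Qs = 2(P − 13.5) + 42.
Solving gives Q = 117 with buyers paying $51 and suppliers receiving $37.5 (the $13.5 wedge).
Burden on buyers: $6; on suppliers: $7.5. (They sum to $13.5.)
The less price-elastic side of the market bears the larger share of a per-unit tax.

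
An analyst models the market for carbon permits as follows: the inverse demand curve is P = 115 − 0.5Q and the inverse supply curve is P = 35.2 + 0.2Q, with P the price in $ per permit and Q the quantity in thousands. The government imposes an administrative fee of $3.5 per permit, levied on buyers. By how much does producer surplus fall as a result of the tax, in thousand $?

Inverting to Q(P) form: Qd = 230 − 2P; Qs = 5P − 176.
Before the tax: set 230 − 2P = 5P − 176 → P* = $58, Q* = 114.
With the tax collected from buyers, demand (in seller-price terms) shifts: Qd = 230 − 2(P + 3.5).
New equilibrium: buyers pay $60.5, producers receive $57, Q = 109. (Wedge: Pb − Ps = 3.5.)
ΔPS is the trapezoid between Q = 109 and Q = 114 of height $1: ½ · (114 + 109) · 1 = $111.5.

Producer surplus falls by $111.5 thousand.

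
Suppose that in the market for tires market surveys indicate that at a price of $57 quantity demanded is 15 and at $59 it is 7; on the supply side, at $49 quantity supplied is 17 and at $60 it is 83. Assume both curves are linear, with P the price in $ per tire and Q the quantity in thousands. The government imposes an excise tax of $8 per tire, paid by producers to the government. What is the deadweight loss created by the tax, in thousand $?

Demand slope: (7 − 15)/(59 − 57) = -4, so Qd = 243 − 4P.
Supply slope: (83 − 17)/(60 − 49) = 6, so Qs = 6P − 277.
Without the tax, 243 − 4P = 6P − 277 gives 10P = 520, so P* = $52 and Q* = 35.
With the tax collected from producers, supply shifts: Qs = 6(P − 8) − 277.
Solving gives Q = 15.8 with consumers paying $56.8 and producers receiving $48.8 (the $8 wedge).
Quantity falls by |ΔQ| = |35 − 15.8| = 19.2.
DWL = ½ · t · |ΔQ| = ½ · 8 · 19.2 = $76.8.

Deadweight loss = $76.8 thousand.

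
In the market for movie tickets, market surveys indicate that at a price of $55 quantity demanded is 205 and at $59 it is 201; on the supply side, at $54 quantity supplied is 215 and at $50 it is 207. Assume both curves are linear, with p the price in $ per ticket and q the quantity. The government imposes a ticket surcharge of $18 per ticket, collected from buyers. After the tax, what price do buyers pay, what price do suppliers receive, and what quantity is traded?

Buyers pay $63; suppliers receive $45; quantity = 197.

Demand slope: (201 − 205)/(59 − 55) = -1, so qd = 260 − p.
Supply slope: (207 − 215)/(50 − 54) = 2, so qs = 2p + 107.
Without the tax, 260 − p = 2p + 107 gives 3p = 153, so p* = $51 and q* = 209.
With the tax collected from buyers, demand (in seller-price terms) shifts: qd = 260 − (p + 18).
New equilibrium: buyers pay $63, suppliers receive $45, q = 197. (Wedge: pb − ps = 18.)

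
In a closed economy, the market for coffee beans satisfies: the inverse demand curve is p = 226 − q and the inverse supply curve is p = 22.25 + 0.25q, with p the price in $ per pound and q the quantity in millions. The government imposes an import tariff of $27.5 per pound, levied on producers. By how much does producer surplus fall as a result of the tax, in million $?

Inverting to q(p) form: qd = 226 − p; qs = 4p − 89.
Before the tax: set 226 − p = 4p − 89 → p* = $63, q* = 163.
With the tax collected from producers, supply shifts: qs = 4(p − 27.5) − 89.
Solving gives q = 141 with consumers paying $85 and producers receiving $57.5 (the $27.5 wedge).
ΔPS is the trapezoid between Q = 141 and Q = 163 of height $5.5: ½ · (163 + 141) · 5.5 = $836.

Producer surplus falls by $836 million.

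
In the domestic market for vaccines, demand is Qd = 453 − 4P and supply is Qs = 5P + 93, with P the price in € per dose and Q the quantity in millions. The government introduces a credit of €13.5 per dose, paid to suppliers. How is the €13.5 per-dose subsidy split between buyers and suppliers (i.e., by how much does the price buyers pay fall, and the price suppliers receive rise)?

Buyers gain €7.5 per dose; suppliers gain €6 per dose.

Without the subsidy, 453 − 4P = 5P + 93 gives 9P = 360, so P* = €40 and Q* = 293.
With a per-unit subsidy paid to suppliers, each receives P + 13.5 per unit sold, so supply becomes Qs = 5(P + 13.5) + 93.
New equilibrium: buyers pay €32.5, suppliers receive €46, Q = 323. (Wedge: Pb − Ps = −13.5.)
Gain to buyers: €7.5; to suppliers: €6. (They sum to €13.5.)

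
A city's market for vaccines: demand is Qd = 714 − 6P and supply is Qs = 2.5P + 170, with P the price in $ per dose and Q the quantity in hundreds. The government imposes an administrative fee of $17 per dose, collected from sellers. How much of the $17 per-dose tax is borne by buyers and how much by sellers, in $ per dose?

Without the tax, 714 − 6P = 2.5P + 170 gives 8.5P = 544, so P* = $64 and Q* = 330.
With the tax collected from sellers, supply shifts: Qs = 2.5(P − 17) + 170.
New equilibrium: buyers pay $69, sellers receive $52, Q = 300. (Wedge: Pb − Ps = 17.)
Burden on buyers: $5; on sellers: $12. (They sum to $17.)
The less price-elastic side of the market bears the larger share of a per-unit tax.

Buyers bear $5 per dose; sellers bear $12 per dose.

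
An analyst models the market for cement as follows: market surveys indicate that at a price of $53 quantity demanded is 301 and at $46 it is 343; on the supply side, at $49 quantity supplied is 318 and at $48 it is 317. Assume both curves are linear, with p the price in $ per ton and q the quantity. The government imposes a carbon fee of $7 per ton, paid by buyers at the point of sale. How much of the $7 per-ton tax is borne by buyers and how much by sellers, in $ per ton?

Demand slope: (343 − 301)/(46 − 53) = -6, so qd = 619 − 6p.
Supply slope: (317 − 318)/(48 − 49) = 1, so qs = p + 269.
Before the tax: set 619 − 6p = p + 269 → p* = $50, q* = 319.
With the tax collected from buyers, demand (in seller-price terms) shifts: qd = 619 − 6(p + 7).
Solving gives q = 313 with buyers paying $51 and sellers receiving $44 (the $7 wedge).
Burden on buyers: $1; on sellers: $6. (They sum to $7.)

Buyers bear $1 per ton; sellers bear $6 per ton.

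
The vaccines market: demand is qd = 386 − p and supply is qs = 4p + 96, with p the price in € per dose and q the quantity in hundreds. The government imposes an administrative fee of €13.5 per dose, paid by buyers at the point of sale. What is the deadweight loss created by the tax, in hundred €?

Deadweight loss = €72.9 hundred.

Without the tax, 386 − p = 4p + 96 gives 5p = 290, so p* = €58 and q* = 328.
With the tax collected from buyers, demand (in seller-price terms) shifts: qd = 386 − (p + 13.5).
New equilibrium: buyers pay €68.8, producers receive €55.3, q = 317.2. (Wedge: pb − ps = 13.5.)
Quantity falls by |ΔQ| = |328 − 317.2| = 10.8.
DWL = ½ · t · |ΔQ| = ½ · 13.5 · 10.8 = €72.9.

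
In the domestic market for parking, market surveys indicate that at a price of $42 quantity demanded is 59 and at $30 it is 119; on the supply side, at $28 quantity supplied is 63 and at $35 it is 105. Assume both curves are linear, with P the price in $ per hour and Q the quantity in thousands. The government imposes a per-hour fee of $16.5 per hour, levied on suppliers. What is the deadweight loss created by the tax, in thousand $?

Deadweight loss = $371.25 thousand.

Demand slope: (119 − 59)/(30 − 42) = -5, so Qd = 269 − 5P.
Supply slope: (105 − 63)/(35 − 28) = 6, so Qs = 6P − 105.
Without the tax, 269 − 5P = 6P − 105 gives 11P = 374, so P* = $34 and Q* = 99.
With the tax collected from suppliers, supply shifts: Qs = 6(P − 16.5) − 105.
Solving gives Q = 54 with consumers paying $43 and suppliers receiving $26.5 (the $16.5 wedge).
Quantity falls by |ΔQ| = |99 − 54| = 45.
DWL = ½ · t · |ΔQ| = ½ · 16.5 · 45 = $371.25.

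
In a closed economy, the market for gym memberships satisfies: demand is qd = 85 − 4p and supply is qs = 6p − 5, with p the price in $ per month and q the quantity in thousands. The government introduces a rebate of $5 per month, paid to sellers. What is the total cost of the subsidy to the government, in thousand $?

Government outlay = $305 thousand.

Before the subsidy: set 85 − 4p = 6p − 5 → p* = $9, q* = 49.
With a per-unit subsidy paid to sellers, each receives p + 5 per unit sold, so supply becomes qs = 6(p + 5) − 5.
New equilibrium: consumers pay $6, sellers receive $11, q = 61. (Wedge: pb − ps = −5.)
Outlay = t · Q = 5 · 61 = $305.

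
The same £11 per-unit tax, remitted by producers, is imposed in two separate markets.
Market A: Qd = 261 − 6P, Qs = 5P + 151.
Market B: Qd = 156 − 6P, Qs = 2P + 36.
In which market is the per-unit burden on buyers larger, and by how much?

Market A, by £2.25.

Market A: pre-tax P* = £10, Q* = 201; post-tax Q = 171; per-unit burden on buyers = £5.
Market B: pre-tax P* = £15, Q* = 66; post-tax Q = 49.5; per-unit burden on buyers = £2.75.
Difference: £5 vs £2.75 → market A is larger by £2.25.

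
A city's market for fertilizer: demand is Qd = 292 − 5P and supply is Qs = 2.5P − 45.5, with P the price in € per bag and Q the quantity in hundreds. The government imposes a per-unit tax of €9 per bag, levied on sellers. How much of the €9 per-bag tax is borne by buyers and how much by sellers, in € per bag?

Without the tax, 292 − 5P = 2.5P − 45.5 gives 7.5P = 337.5, so P* = €45 and Q* = 67.
With the tax collected from sellers, supply shifts: Qs = 2.5(P − 9) − 45.5.
Solving gives Q = 52 with buyers paying €48 and sellers receiving €39 (the €9 wedge).
Burden on buyers: €3; on sellers: €6. (They sum to €9.)

Buyers bear €3 per bag; sellers bear €6 per bag.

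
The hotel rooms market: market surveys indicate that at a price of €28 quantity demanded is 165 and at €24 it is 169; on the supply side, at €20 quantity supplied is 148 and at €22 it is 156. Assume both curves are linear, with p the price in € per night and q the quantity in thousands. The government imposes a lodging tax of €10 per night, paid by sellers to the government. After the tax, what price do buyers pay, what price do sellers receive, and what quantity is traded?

Buyers pay €33; sellers receive €23; quantity = 160.

Demand slope: (169 − 165)/(24 − 28) = -1, so qd = 193 − p.
Supply slope: (156 − 148)/(22 − 20) = 4, so qs = 4p + 68.
Before the tax: set 193 − p = 4p + 68 → p* = €25, q* = 168.
With the tax collected from sellers, supply shifts: qs = 4(p − 10) + 68.
New equilibrium: buyers pay €33, sellers receive €23, q = 160. (Wedge: pb − ps = 10.)
The less price-elastic side of the market bears the larger share of a per-unit tax.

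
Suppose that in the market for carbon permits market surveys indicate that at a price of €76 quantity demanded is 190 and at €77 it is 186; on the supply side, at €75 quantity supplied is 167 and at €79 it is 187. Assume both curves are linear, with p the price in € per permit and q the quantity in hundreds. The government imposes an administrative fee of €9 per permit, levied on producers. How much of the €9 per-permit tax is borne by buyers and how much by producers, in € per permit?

Buyers bear €5 per permit; producers bear €4 per permit.

Demand slope: (186 − 190)/(77 − 76) = -4, so qd = 494 − 4p.
Supply slope: (187 − 167)/(79 − 75) = 5, so qs = 5p − 208.
Before the tax: set 494 − 4p = 5p − 208 → p* = €78, q* = 182.
With the tax collected from producers, supply shifts: qs = 5(p − 9) − 208.
New equilibrium: buyers pay €83, producers receive €74, q = 162. (Wedge: pb − ps = 9.)
Burden on buyers: €5; on producers: €4. (They sum to €9.)
The less price-elastic side of the market bears the larger share of a per-unit tax.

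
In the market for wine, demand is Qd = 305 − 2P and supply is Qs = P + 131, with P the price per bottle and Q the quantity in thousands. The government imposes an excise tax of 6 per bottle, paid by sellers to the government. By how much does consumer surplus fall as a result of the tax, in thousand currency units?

Without the tax, 305 − 2P = P + 131 gives 3P = 174, so P* = 58 and Q* = 189.
With the tax collected from sellers, supply shifts: Qs = (P − 6) + 131.
New equilibrium: buyers pay 60, sellers receive 54, Q = 185. (Wedge: Pb − Ps = 6.)
ΔCS is the trapezoid between Q = 185 and Q = 189 of height 2: ½ · (189 + 185) · 2 = 374.

Consumer surplus falls by 374 thousand.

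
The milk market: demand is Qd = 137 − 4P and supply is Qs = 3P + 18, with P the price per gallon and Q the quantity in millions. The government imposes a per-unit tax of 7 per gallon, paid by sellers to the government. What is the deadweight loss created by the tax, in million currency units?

Deadweight loss = 42 million.

Without the tax, 137 − 4P = 3P + 18 gives 7P = 119, so P* = 17 and Q* = 69.
With the tax collected from sellers, supply shifts: Qs = 3(P − 7) + 18.
New equilibrium: consumers pay 20, sellers receive 13, Q = 57. (Wedge: Pb − Ps = 7.)
Quantity falls by |ΔQ| = |69 − 57| = 12.
DWL = ½ · t · |ΔQ| = ½ · 7 · 12 = 42.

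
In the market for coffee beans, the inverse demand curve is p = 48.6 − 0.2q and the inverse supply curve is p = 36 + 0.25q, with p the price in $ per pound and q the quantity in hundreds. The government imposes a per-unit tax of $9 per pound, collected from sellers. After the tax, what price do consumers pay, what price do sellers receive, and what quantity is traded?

Consumers pay $47; sellers receive $38; quantity = 8.

Inverting to q(p) form: qd = 243 − 5p; qs = 4p − 144.
Before the tax: set 243 − 5p = 4p − 144 → p* = $43, q* = 28.
With the tax collected from sellers, supply shifts: qs = 4(p − 9) − 144.
Solving gives q = 8 with consumers paying $47 and sellers receiving $38 (the $9 wedge).
The less price-elastic side of the market bears the larger share of a per-unit tax.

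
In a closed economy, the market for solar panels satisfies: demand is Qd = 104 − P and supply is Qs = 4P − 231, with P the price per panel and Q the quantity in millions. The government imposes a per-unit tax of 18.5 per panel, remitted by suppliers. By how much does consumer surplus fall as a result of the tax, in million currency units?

Before the tax: set 104 − P = 4P − 231 → P* = 67, Q* = 37.
With the tax collected from suppliers, supply shifts: Qs = 4(P − 18.5) − 231.
New equilibrium: buyers pay 81.8, suppliers receive 63.3, Q = 22.2. (Wedge: Pb − Ps = 18.5.)
ΔCS is the trapezoid between Q = 22.2 and Q = 37 of height 14.8: ½ · (37 + 22.2) · 14.8 = 438.08.

Consumer surplus falls by 438.08 million.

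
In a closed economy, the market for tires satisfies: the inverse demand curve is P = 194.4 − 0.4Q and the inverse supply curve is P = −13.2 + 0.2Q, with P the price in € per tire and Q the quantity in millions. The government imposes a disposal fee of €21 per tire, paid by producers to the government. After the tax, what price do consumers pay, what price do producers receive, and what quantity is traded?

Inverting to Q(P) form: Qd = 486 − 2.5P; Qs = 5P + 66.
Before the tax: set 486 − 2.5P = 5P + 66 → P* = €56, Q* = 346.
With the tax collected from producers, supply shifts: Qs = 5(P − 21) + 66.
Solving gives Q = 311 with consumers paying €70 and producers receiving €49 (the €21 wedge).

Consumers pay €70; producers receive €49; quantity = 311.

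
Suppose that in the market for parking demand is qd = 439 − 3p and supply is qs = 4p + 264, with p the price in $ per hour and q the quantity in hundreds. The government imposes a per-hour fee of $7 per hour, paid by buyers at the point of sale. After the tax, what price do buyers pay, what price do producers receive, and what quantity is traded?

Buyers pay $29; producers receive $22; quantity = 352.

Before the tax: set 439 − 3p = 4p + 264 → p* = $25, q* = 364.
With the tax collected from buyers, demand (in seller-price terms) shifts: qd = 439 − 3(p + 7).
New equilibrium: buyers pay $29, producers receive $22, q = 352. (Wedge: pb − ps = 7.)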